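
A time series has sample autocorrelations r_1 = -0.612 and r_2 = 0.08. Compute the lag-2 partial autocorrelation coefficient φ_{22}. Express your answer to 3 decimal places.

-0.471

φ_{22} = (r_2 − r_1²) / (1 − r_1²)
r_1² = (-0.612)² = 0.374544
Numerator = 0.08 − 0.3745 = -0.2945; denominator = 1 − 0.3745 = 0.6255
φ_{22} = -0.2945 / 0.6255 = -0.471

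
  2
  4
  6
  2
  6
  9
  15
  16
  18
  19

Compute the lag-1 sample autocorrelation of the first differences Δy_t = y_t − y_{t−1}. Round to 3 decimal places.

First differences Δy: 2, 2, -4, 4, 3, 6, 1, 2, 1
Mean of differences = 1.8889
Numerator Σ(Δy_t−Δȳ)(Δy_{t+1}−Δȳ) = -10.0123
Denominator Σ(Δy_t−Δȳ)² = 58.8889
r_1(Δy) = -10.0123 / 58.8889 = -0.170

-0.170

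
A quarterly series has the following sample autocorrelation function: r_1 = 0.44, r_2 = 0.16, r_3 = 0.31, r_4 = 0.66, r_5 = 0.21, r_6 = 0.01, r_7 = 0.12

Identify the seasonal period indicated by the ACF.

4

The largest autocorrelation is r_4 = 0.66; the remaining lags stay at or below 0.44. The elevated value at lag 1 (0.44), dropping to 0.16 at lag 2, reflects decaying short-term dependence rather than seasonality.
The dominant spike at lag 4 indicates a seasonal period of 4.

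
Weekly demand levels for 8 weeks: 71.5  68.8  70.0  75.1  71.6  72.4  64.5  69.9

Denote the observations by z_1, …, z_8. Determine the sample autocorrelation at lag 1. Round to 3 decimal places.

Mean z̄ = (71.5 + 68.8 + 70.0 + 75.1 + 71.6 + 72.4 + 64.5 + 69.9)/8 = 70.4750
Deviations from mean: 1.0250, -1.6750, -0.4750, 4.6250, 1.1250, 1.9250, -5.9750, -0.5750
Σ(z_t−z̄)(z_{t+1}−z̄) = (-1.7169) + (0.7956) + (-2.1969) + (5.2031) + (2.1656) + (-11.5019) + (3.4356) = -3.8156
Denominator Σ(z_t−z̄)² = 66.4750
r_1 = -3.8156 / 66.4750 = -0.057

-0.057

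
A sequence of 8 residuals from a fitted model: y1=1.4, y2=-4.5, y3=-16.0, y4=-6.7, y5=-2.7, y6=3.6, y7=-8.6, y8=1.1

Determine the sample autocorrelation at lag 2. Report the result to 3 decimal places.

Mean ȳ = (1.4 − 4.5 − 16.0 − 6.7 − 2.7 + 3.6 − 8.6 + 1.1)/8 = -4.0500
Deviations from mean: 5.4500, -0.4500, -11.9500, -2.6500, 1.3500, 7.6500, -4.5500, 5.1500
Numerator Σ_{t=1}^{6}(y_t−ȳ)(y_{t+2}−ȳ) = -67.0850
Denominator Σ(y_t−ȳ)² = 287.3000
r_2 = -67.0850 / 287.3000 = -0.234

-0.234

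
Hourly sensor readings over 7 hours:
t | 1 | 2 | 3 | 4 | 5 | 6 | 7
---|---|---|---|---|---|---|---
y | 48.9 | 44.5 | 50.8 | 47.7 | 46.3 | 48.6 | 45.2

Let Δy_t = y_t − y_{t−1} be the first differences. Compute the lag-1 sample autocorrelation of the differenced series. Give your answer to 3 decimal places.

-0.608

First differences Δy: -4.4, 6.3, -3.1, -1.4, 2.3, -3.4
Mean of differences = -0.6167
Numerator Σ(Δy_t−Δȳ)(Δy_{t+1}−Δȳ) = -51.8019
Denominator Σ(Δy_t−Δȳ)² = 85.1883
r_1(Δy) = -51.8019 / 85.1883 = -0.608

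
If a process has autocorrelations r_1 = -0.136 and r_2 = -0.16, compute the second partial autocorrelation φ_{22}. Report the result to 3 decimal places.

-0.182

φ_{22} = (r_2 − r_1²) / (1 − r_1²)
r_1² = (-0.136)² = 0.018496
Numerator = -0.16 − 0.0185 = -0.1785; denominator = 1 − 0.0185 = 0.9815
φ_{22} = -0.1785 / 0.9815 = -0.182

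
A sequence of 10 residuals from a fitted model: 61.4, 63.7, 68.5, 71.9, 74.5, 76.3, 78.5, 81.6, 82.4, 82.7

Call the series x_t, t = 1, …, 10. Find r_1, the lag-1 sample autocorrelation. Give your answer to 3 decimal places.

Mean x̄ = (61.4 + 63.7 + 68.5 + 71.9 + 74.5 + 76.3 + 78.5 + 81.6 + 82.4 + 82.7)/10 = 74.1500
Numerator Σ_{t=1}^{9}(x_t−x̄)(x_{t+1}−x̄) = 378.7175
Denominator Σ(x_t−x̄)² = 529.0850
r_1 = 378.7175 / 529.0850 = 0.716

0.716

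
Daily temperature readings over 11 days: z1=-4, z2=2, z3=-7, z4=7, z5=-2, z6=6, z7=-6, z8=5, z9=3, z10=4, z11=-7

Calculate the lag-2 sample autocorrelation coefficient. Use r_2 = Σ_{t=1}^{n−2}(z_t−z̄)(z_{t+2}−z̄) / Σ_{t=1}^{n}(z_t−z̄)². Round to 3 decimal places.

Mean z̄ = (-4 + 2 − 7 + 7 − 2 + 6 − 6 + 5 + 3 + 4 − 7)/11 = 0.0909
Numerator Σ_{t=1}^{9}(z_t−z̄)(z_{t+2}−z̄) = 120.4380
Denominator Σ(z_t−z̄)² = 292.9091
r_2 = 120.4380 / 292.9091 = 0.411

0.411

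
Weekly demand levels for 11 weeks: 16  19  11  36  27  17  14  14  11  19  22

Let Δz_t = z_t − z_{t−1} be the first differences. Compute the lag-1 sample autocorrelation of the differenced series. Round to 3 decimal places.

First differences Δz: 3, -8, 25, -9, -10, -3, 0, -3, 8, 3
Mean of differences = 0.6000
Numerator Σ(Δz_t−Δz̄)(Δz_{t+1}−Δz̄) = -329.3600
Denominator Σ(Δz_t−Δz̄)² = 966.4000
r_1(Δz) = -329.3600 / 966.4000 = -0.341

-0.341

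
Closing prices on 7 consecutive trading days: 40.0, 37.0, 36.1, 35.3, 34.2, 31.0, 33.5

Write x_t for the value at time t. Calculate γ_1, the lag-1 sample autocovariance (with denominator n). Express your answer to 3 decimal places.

Mean x̄ = (40.0 + 37.0 + 36.1 + 35.3 + 34.2 + 31.0 + 33.5)/7 = 35.3000
Σ_{t=1}^{6}(x_t−x̄)(x_{t+1}−x̄) = 21.8200
γ_1 = 21.8200 / 7 = 3.117

3.117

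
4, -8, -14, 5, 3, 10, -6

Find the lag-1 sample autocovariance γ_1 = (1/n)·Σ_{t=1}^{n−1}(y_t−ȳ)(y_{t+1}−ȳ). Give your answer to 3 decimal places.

-1.309

Mean ȳ = (4 − 8 − 14 + 5 + 3 + 10 − 6)/7 = -0.8571
Σ_{t=1}^{6}(y_t−ȳ)(y_{t+1}−ȳ) = -9.1633
γ_1 = -9.1633 / 7 = -1.309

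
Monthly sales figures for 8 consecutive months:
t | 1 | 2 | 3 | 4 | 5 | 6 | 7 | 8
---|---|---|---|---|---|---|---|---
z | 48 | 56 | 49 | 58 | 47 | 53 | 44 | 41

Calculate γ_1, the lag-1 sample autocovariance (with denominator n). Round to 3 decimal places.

Mean z̄ = (48 + 56 + 49 + 58 + 47 + 53 + 44 + 41)/8 = 49.5000
Σ_{t=1}^{7}(z_t−z̄)(z_{t+1}−z̄) = -19.7500
γ_1 = -19.7500 / 8 = -2.469

-2.469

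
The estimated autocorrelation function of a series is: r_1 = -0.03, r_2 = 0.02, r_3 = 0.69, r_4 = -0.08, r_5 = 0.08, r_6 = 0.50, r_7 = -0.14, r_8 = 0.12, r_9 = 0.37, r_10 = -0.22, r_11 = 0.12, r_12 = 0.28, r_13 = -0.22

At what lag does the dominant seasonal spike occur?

The largest autocorrelation is r_3 = 0.69, with weaker echoes at lags 6 (0.50), 9 (0.37) and 12 (0.28); the remaining lags stay at or below 0.12.
The dominant spike at lag 3 indicates a seasonal period of 3.

3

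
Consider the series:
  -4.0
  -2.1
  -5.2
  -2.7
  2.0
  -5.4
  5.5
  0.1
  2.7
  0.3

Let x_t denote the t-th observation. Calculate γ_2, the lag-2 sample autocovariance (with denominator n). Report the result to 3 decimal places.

Mean x̄ = (-4.0 − 2.1 − 5.2 − 2.7 + 2.0 − 5.4 + 5.5 + 0.1 + 2.7 + 0.3)/10 = -0.8800
Σ_{t=1}^{8}(x_t−x̄)(x_{t+2}−x̄) = 49.4252
γ_2 = 49.4252 / 10 = 4.943

4.943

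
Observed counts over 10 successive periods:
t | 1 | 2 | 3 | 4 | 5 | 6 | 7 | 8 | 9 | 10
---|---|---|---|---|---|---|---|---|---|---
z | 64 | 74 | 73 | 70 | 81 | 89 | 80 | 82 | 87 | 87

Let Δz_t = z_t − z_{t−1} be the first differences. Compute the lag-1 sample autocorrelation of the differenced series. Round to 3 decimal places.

-0.207

First differences Δz: 10, -1, -3, 11, 8, -9, 2, 5, 0
Mean of differences = 2.5556
Numerator Σ(Δz_t−Δz̄)(Δz_{t+1}−Δz̄) = -71.7531
Denominator Σ(Δz_t−Δz̄)² = 346.2222
r_1(Δz) = -71.7531 / 346.2222 = -0.207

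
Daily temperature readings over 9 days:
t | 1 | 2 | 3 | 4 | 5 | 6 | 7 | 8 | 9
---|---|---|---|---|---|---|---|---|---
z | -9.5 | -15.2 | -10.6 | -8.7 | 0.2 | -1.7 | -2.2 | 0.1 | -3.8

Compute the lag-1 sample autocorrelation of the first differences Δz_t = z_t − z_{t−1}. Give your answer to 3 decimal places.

First differences Δz: -5.7, 4.6, 1.9, 8.9, -1.9, -0.5, 2.3, -3.9
Mean of differences = 0.7125
Numerator Σ(Δz_t−Δz̄)(Δz_{t+1}−Δz̄) = -38.0589
Denominator Σ(Δz_t−Δz̄)² = 156.7688
r_1(Δz) = -38.0589 / 156.7688 = -0.243

-0.243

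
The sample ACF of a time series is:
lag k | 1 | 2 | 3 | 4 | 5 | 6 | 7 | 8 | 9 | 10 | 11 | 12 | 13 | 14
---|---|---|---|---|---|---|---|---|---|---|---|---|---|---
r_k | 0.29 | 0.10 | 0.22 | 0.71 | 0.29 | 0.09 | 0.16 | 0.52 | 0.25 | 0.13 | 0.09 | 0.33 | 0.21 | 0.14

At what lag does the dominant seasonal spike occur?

4

The largest autocorrelation is r_4 = 0.71, with weaker echoes at lags 8 (0.52) and 12 (0.33); the remaining lags stay at or below 0.29. The elevated value at lag 1 (0.29), dropping to 0.10 at lag 2, reflects decaying short-term dependence rather than seasonality.
The dominant spike at lag 4 indicates a seasonal period of 4.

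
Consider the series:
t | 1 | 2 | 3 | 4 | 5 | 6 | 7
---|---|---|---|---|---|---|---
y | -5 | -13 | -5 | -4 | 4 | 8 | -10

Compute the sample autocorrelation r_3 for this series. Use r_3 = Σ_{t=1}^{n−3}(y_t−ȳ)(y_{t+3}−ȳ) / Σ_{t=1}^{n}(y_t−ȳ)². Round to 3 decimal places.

-0.260

Mean ȳ = (-5 − 13 − 5 − 4 + 4 + 8 − 10)/7 = -3.5714
Deviations from mean: -1.4286, -9.4286, -1.4286, -0.4286, 7.5714, 11.5714, -6.4286
Σ(y_t−ȳ)(y_{t+3}−ȳ) = (0.6122) + (-71.3878) + (-16.5306) + (2.7551) = -84.5510
Denominator Σ(y_t−ȳ)² = 325.7143
r_3 = -84.5510 / 325.7143 = -0.260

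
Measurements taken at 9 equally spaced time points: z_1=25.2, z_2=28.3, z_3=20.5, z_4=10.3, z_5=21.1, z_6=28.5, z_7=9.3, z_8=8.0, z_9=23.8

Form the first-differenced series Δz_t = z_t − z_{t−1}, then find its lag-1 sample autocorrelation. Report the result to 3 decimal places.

-0.120

First differences Δz: 3.1, -7.8, -10.2, 10.8, 7.4, -19.2, -1.3, 15.8
Mean of differences = -0.1750
Numerator Σ(Δz_t−Δz̄)(Δz_{t+1}−Δz̄) = -116.1031
Denominator Σ(Δz_t−Δz̄)² = 965.6150
r_1(Δz) = -116.1031 / 965.6150 = -0.120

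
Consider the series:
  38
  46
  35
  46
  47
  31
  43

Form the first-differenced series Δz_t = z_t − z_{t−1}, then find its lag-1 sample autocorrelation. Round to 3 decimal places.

First differences Δz: 8, -11, 11, 1, -16, 12
Mean of differences = 0.8333
Numerator Σ(Δz_t−Δz̄)(Δz_{t+1}−Δz̄) = -394.1944
Denominator Σ(Δz_t−Δz̄)² = 702.8333
r_1(Δz) = -394.1944 / 702.8333 = -0.561

-0.561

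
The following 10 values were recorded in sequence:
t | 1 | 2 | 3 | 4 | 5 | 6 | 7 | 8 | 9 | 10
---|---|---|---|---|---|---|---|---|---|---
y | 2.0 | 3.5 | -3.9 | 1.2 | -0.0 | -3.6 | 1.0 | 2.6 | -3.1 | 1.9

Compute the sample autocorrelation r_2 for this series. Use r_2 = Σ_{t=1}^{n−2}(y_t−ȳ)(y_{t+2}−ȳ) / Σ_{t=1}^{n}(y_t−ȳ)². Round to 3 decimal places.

-0.226

Mean ȳ = (2.0 + 3.5 − 3.9 + 1.2 − 0.0 − 3.6 + 1.0 + 2.6 − 3.1 + 1.9)/10 = 0.1600
Numerator Σ_{t=1}^{8}(y_t−ȳ)(y_{t+2}−ȳ) = -15.0592
Denominator Σ(y_t−ȳ)² = 66.5840
r_2 = -15.0592 / 66.5840 = -0.226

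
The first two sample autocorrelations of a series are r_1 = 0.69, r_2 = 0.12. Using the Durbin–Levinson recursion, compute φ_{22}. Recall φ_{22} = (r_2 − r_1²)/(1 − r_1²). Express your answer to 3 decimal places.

-0.680

φ_{22} = (r_2 − r_1²) / (1 − r_1²)
r_1² = (0.69)² = 0.4761
Numerator = 0.12 − 0.4761 = -0.3561; denominator = 1 − 0.4761 = 0.5239
φ_{22} = -0.3561 / 0.5239 = -0.680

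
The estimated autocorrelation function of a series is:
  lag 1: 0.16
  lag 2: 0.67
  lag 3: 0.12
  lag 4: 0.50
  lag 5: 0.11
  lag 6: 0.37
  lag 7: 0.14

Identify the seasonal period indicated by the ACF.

The largest autocorrelation is r_2 = 0.67, with weaker echoes at lags 4 (0.50) and 6 (0.37); the remaining lags stay at or below 0.16.
The dominant spike at lag 2 indicates a seasonal period of 2.

2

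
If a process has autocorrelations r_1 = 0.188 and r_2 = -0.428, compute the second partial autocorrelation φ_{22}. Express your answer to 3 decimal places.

-0.480

φ_{22} = (r_2 − r_1²) / (1 − r_1²)
r_1² = (0.188)² = 0.035344
Numerator = -0.428 − 0.0353 = -0.4633; denominator = 1 − 0.0353 = 0.9647
φ_{22} = -0.4633 / 0.9647 = -0.480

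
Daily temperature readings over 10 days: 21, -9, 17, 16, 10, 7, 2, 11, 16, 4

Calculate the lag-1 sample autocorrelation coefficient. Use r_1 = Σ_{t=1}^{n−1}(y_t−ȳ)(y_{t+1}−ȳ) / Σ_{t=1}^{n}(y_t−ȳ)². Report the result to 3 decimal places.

Mean ȳ = (21 − 9 + 17 + 16 + 10 + 7 + 2 + 11 + 16 + 4)/10 = 9.5000
Numerator Σ_{t=1}^{9}(y_t−ȳ)(y_{t+1}−ȳ) = -319.2500
Denominator Σ(y_t−ȳ)² = 710.5000
r_1 = -319.2500 / 710.5000 = -0.449

-0.449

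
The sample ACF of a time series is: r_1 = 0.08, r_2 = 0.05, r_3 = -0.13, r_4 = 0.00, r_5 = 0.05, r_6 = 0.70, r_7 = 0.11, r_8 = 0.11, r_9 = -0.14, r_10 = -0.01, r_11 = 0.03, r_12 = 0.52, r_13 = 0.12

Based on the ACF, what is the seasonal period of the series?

The largest autocorrelation is r_6 = 0.70, with a weaker echo at lag 12 (0.52); the remaining lags stay at or below 0.12.
The dominant spike at lag 6 indicates a seasonal period of 6.

6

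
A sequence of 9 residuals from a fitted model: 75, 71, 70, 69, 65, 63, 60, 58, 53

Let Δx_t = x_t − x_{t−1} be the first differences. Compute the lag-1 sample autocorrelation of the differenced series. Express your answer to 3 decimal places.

First differences Δx: -4, -1, -1, -4, -2, -3, -2, -5
Mean of differences = -2.7500
Numerator Σ(Δx_t−Δx̄)(Δx_{t+1}−Δx̄) = -4.3125
Denominator Σ(Δx_t−Δx̄)² = 15.5000
r_1(Δx) = -4.3125 / 15.5000 = -0.278

-0.278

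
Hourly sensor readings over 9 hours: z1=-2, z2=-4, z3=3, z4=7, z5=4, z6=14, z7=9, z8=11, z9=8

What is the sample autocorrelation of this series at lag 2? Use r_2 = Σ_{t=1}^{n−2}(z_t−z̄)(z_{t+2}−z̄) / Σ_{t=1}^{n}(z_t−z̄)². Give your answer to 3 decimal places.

Mean z̄ = (-2 − 4 + 3 + 7 + 4 + 14 + 9 + 11 + 8)/9 = 5.5556
Σ(z_t−z̄)(z_{t+2}−z̄) = (19.3086) + (-13.8025) + (3.9753) + (12.1975) + (-5.3580) + (45.9753) + (8.4198) = 70.7160
Denominator Σ(z_t−z̄)² = 278.2222
r_2 = 70.7160 / 278.2222 = 0.254

0.254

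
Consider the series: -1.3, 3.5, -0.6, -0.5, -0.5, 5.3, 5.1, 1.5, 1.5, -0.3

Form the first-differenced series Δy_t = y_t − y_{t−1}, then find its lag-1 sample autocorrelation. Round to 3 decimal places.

-0.227

First differences Δy: 4.8, -4.1, 0.1, 0.0, 5.8, -0.2, -3.6, 0.0, -1.8
Mean of differences = 0.1111
Numerator Σ(Δy_t−Δȳ)(Δy_{t+1}−Δȳ) = -20.3201
Denominator Σ(Δy_t−Δȳ)² = 89.6289
r_1(Δy) = -20.3201 / 89.6289 = -0.227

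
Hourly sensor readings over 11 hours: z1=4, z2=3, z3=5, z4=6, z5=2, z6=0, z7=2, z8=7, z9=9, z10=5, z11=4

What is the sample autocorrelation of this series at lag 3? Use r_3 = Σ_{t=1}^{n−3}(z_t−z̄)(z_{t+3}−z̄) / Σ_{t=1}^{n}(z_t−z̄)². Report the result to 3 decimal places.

-0.520

Mean z̄ = (4 + 3 + 5 + 6 + 2 + 0 + 2 + 7 + 9 + 5 + 4)/11 = 4.2727
Numerator Σ_{t=1}^{8}(z_t−z̄)(z_{t+3}−z̄) = -33.4050
Denominator Σ(z_t−z̄)² = 64.1818
r_3 = -33.4050 / 64.1818 = -0.520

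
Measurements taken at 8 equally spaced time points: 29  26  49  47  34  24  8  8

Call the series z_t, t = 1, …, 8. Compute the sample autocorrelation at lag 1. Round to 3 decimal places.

0.556

Mean z̄ = (29 + 26 + 49 + 47 + 34 + 24 + 8 + 8)/8 = 28.1250
Deviations from mean: 0.8750, -2.1250, 20.8750, 18.8750, 5.8750, -4.1250, -20.1250, -20.1250
Numerator Σ_{t=1}^{7}(z_t−z̄)(z_{t+1}−z̄) = 922.4844
Denominator Σ(z_t−z̄)² = 1658.8750
r_1 = 922.4844 / 1658.8750 = 0.556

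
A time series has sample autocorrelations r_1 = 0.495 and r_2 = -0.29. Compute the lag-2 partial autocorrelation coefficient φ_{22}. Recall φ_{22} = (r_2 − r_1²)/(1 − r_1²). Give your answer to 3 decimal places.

-0.709

φ_{22} = (r_2 − r_1²) / (1 − r_1²)
r_1² = (0.495)² = 0.245025
Numerator = -0.29 − 0.2450 = -0.5350; denominator = 1 − 0.2450 = 0.7550
φ_{22} = -0.5350 / 0.7550 = -0.709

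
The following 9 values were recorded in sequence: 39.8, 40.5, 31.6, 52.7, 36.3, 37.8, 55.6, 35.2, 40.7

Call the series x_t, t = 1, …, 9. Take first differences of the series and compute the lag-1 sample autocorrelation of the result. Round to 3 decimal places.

-0.649

First differences Δx: 0.7, -8.9, 21.1, -16.4, 1.5, 17.8, -20.4, 5.5
Mean of differences = 0.1125
Numerator Σ(Δx_t−Δx̄)(Δx_{t+1}−Δx̄) = -1012.6964
Denominator Σ(Δx_t−Δx̄)² = 1559.2688
r_1(Δx) = -1012.6964 / 1559.2688 = -0.649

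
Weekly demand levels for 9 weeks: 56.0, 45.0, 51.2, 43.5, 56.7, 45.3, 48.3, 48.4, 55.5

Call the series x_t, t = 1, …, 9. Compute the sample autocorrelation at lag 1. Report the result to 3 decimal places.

Mean x̄ = (56.0 + 45.0 + 51.2 + 43.5 + 56.7 + 45.3 + 48.3 + 48.4 + 55.5)/9 = 49.9889
Numerator Σ_{t=1}^{8}(x_t−x̄)(x_{t+1}−x̄) = -117.0590
Denominator Σ(x_t−x̄)² = 207.3689
r_1 = -117.0590 / 207.3689 = -0.564

-0.564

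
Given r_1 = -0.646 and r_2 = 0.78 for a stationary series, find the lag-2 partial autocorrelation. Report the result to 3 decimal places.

0.622

φ_{22} = (r_2 − r_1²) / (1 − r_1²)
r_1² = (-0.646)² = 0.417316
Numerator = 0.78 − 0.4173 = 0.3627; denominator = 1 − 0.4173 = 0.5827
φ_{22} = 0.3627 / 0.5827 = 0.622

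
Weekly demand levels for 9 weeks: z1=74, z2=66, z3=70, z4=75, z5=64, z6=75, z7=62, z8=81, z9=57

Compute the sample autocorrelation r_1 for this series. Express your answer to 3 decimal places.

-0.738

Mean z̄ = (74 + 66 + 70 + 75 + 64 + 75 + 62 + 81 + 57)/9 = 69.3333
Numerator Σ_{t=1}^{8}(z_t−z̄)(z_{t+1}−z̄) = -345.4444
Denominator Σ(z_t−z̄)² = 468.0000
r_1 = -345.4444 / 468.0000 = -0.738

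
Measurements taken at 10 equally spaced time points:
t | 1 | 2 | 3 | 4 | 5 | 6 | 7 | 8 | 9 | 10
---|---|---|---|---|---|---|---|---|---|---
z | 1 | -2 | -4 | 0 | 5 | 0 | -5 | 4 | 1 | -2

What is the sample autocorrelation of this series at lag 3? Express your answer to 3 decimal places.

Mean z̄ = (1 − 2 − 4 + 0 + 5 + 0 − 5 + 4 + 1 − 2)/10 = -0.2000
Σ(z_t−z̄)(z_{t+3}−z̄) = (0.2400) + (-9.3600) + (-0.7600) + (-0.9600) + (21.8400) + (0.2400) + (8.6400) = 19.8800
Denominator Σ(z_t−z̄)² = 91.6000
r_3 = 19.8800 / 91.6000 = 0.217

0.217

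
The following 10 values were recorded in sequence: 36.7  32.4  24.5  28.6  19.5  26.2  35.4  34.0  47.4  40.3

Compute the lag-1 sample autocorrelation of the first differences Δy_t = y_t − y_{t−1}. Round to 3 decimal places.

-0.311

First differences Δy: -4.3, -7.9, 4.1, -9.1, 6.7, 9.2, -1.4, 13.4, -7.1
Mean of differences = 0.4000
Numerator Σ(Δy_t−Δȳ)(Δy_{t+1}−Δȳ) = -168.0000
Denominator Σ(Δy_t−Δȳ)² = 540.5400
r_1(Δy) = -168.0000 / 540.5400 = -0.311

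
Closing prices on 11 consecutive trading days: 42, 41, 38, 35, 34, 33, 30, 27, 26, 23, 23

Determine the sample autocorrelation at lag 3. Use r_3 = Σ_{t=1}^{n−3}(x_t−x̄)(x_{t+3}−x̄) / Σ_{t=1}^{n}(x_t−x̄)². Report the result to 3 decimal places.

Mean x̄ = (42 + 41 + 38 + 35 + 34 + 33 + 30 + 27 + 26 + 23 + 23)/11 = 32.0000
Numerator Σ_{t=1}^{8}(x_t−x̄)(x_{t+3}−x̄) = 95.0000
Denominator Σ(x_t−x̄)² = 458.0000
r_3 = 95.0000 / 458.0000 = 0.207

0.207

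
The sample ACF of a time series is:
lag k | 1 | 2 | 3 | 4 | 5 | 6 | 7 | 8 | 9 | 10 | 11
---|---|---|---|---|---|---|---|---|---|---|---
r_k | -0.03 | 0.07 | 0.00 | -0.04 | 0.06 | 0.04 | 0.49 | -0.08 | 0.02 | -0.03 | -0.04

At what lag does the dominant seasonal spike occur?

7

The largest autocorrelation is r_7 = 0.49; the remaining lags stay at or below 0.07.
The dominant spike at lag 7 indicates a seasonal period of 7.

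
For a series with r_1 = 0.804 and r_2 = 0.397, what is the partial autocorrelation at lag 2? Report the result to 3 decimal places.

φ_{22} = (r_2 − r_1²) / (1 − r_1²)
r_1² = (0.804)² = 0.646416
Numerator = 0.397 − 0.6464 = -0.2494; denominator = 1 − 0.6464 = 0.3536
φ_{22} = -0.2494 / 0.3536 = -0.705

-0.705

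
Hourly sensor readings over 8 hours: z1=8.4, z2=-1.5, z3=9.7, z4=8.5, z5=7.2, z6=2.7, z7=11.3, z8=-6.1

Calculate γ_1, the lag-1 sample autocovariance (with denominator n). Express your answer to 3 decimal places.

Mean z̄ = (8.4 − 1.5 + 9.7 + 8.5 + 7.2 + 2.7 + 11.3 − 6.1)/8 = 5.0250
Σ_{t=1}^{7}(z_t−z̄)(z_{t+1}−z̄) = -118.1781
γ_1 = -118.1781 / 8 = -14.772

-14.772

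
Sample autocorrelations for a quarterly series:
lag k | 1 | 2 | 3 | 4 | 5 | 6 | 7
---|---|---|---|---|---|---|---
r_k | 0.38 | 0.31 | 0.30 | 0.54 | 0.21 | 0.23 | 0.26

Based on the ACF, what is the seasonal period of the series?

4

The largest autocorrelation is r_4 = 0.54; the remaining lags stay at or below 0.38. The elevated value at lag 1 (0.38), dropping to 0.31 at lag 2, reflects decaying short-term dependence rather than seasonality.
The dominant spike at lag 4 indicates a seasonal period of 4.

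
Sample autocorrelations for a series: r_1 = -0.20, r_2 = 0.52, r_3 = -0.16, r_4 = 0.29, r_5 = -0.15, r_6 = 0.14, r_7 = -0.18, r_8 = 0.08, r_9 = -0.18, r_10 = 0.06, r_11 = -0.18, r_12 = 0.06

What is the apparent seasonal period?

The largest autocorrelation is r_2 = 0.52, with a weaker echo at lag 4 (0.29); the remaining lags stay at or below 0.14.
The dominant spike at lag 2 indicates a seasonal period of 2.

2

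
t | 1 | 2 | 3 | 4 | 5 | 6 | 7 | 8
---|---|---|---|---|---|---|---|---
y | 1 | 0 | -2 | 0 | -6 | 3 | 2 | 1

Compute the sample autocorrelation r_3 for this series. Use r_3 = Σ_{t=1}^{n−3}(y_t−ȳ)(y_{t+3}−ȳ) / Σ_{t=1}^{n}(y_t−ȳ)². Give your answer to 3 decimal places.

Mean ȳ = (1 + 0 − 2 + 0 − 6 + 3 + 2 + 1)/8 = -0.1250
Deviations from mean: 1.1250, 0.1250, -1.8750, 0.1250, -5.8750, 3.1250, 2.1250, 1.1250
Numerator Σ_{t=1}^{5}(y_t−ȳ)(y_{t+3}−ȳ) = -12.7969
Denominator Σ(y_t−ȳ)² = 54.8750
r_3 = -12.7969 / 54.8750 = -0.233

-0.233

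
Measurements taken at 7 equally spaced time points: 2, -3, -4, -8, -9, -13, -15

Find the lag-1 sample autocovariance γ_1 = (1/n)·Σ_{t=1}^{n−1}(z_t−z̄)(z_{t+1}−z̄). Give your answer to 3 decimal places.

Mean z̄ = (2 − 3 − 4 − 8 − 9 − 13 − 15)/7 = -7.1429
Σ_{t=1}^{6}(z_t−z̄)(z_{t+1}−z̄) = 106.6939
γ_1 = 106.6939 / 7 = 15.242

15.242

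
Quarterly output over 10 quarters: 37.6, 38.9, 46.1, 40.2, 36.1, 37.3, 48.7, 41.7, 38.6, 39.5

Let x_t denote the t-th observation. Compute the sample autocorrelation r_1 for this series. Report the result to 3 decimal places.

-0.050

Mean x̄ = (37.6 + 38.9 + 46.1 + 40.2 + 36.1 + 37.3 + 48.7 + 41.7 + 38.6 + 39.5)/10 = 40.4700
Numerator Σ_{t=1}^{9}(x_t−x̄)(x_{t+1}−x̄) = -7.2729
Denominator Σ(x_t−x̄)² = 145.3010
r_1 = -7.2729 / 145.3010 = -0.050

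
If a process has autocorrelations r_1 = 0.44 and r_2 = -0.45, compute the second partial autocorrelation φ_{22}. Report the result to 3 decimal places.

φ_{22} = (r_2 − r_1²) / (1 − r_1²)
r_1² = (0.44)² = 0.1936
Numerator = -0.45 − 0.1936 = -0.6436; denominator = 1 − 0.1936 = 0.8064
φ_{22} = -0.6436 / 0.8064 = -0.798

-0.798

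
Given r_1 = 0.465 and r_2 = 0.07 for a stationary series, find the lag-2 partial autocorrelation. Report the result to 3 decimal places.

φ_{22} = (r_2 − r_1²) / (1 − r_1²)
r_1² = (0.465)² = 0.216225
Numerator = 0.07 − 0.2162 = -0.1462; denominator = 1 − 0.2162 = 0.7838
φ_{22} = -0.1462 / 0.7838 = -0.187

-0.187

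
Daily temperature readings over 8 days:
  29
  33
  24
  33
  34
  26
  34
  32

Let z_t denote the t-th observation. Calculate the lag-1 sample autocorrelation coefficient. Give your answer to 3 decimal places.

Mean z̄ = (29 + 33 + 24 + 33 + 34 + 26 + 34 + 32)/8 = 30.6250
Deviations from mean: -1.6250, 2.3750, -6.6250, 2.3750, 3.3750, -4.6250, 3.3750, 1.3750
Σ(z_t−z̄)(z_{t+1}−z̄) = (-3.8594) + (-15.7344) + (-15.7344) + (8.0156) + (-15.6094) + (-15.6094) + (4.6406) = -53.8906
Denominator Σ(z_t−z̄)² = 103.8750
r_1 = -53.8906 / 103.8750 = -0.519

-0.519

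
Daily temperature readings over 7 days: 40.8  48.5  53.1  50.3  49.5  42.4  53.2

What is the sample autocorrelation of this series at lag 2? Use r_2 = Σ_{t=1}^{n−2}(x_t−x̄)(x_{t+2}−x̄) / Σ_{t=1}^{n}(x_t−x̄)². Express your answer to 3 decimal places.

-0.247

Mean x̄ = (40.8 + 48.5 + 53.1 + 50.3 + 49.5 + 42.4 + 53.2)/7 = 48.2571
Deviations from mean: -7.4571, 0.2429, 4.8429, 2.0429, 1.2429, -5.8571, 4.9429
Numerator Σ_{t=1}^{5}(x_t−x̄)(x_{t+2}−x̄) = -35.4208
Denominator Σ(x_t−x̄)² = 143.5771
r_2 = -35.4208 / 143.5771 = -0.247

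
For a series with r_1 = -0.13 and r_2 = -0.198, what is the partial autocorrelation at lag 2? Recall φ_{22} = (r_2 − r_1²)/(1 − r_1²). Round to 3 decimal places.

φ_{22} = (r_2 − r_1²) / (1 − r_1²)
r_1² = (-0.13)² = 0.0169
Numerator = -0.198 − 0.0169 = -0.2149; denominator = 1 − 0.0169 = 0.9831
φ_{22} = -0.2149 / 0.9831 = -0.219

-0.219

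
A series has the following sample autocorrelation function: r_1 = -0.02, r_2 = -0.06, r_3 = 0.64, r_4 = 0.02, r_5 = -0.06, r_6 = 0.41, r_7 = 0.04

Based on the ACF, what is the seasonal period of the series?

3

The largest autocorrelation is r_3 = 0.64, with a weaker echo at lag 6 (0.41); the remaining lags stay at or below 0.04.
The dominant spike at lag 3 indicates a seasonal period of 3.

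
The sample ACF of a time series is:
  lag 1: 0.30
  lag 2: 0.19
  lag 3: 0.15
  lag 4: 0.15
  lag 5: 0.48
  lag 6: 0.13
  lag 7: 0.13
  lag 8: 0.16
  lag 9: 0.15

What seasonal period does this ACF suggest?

The largest autocorrelation is r_5 = 0.48; the remaining lags stay at or below 0.30. The elevated value at lag 1 (0.30), dropping to 0.19 at lag 2, reflects decaying short-term dependence rather than seasonality.
The dominant spike at lag 5 indicates a seasonal period of 5.

5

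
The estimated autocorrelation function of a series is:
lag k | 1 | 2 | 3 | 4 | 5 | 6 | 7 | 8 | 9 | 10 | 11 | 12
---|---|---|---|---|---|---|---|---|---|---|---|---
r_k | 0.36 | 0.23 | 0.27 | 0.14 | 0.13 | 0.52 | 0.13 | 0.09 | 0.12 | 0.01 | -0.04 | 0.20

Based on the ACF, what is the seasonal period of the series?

6

The largest autocorrelation is r_6 = 0.52; the remaining lags stay at or below 0.36. The elevated value at lag 1 (0.36), dropping to 0.23 at lag 2, reflects decaying short-term dependence rather than seasonality.
The dominant spike at lag 6 indicates a seasonal period of 6.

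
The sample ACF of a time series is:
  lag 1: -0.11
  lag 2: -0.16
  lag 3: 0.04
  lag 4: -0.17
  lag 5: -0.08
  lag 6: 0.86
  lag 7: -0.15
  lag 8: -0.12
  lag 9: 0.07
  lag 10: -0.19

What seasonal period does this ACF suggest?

6

The largest autocorrelation is r_6 = 0.86; the remaining lags stay at or below 0.07.
The dominant spike at lag 6 indicates a seasonal period of 6.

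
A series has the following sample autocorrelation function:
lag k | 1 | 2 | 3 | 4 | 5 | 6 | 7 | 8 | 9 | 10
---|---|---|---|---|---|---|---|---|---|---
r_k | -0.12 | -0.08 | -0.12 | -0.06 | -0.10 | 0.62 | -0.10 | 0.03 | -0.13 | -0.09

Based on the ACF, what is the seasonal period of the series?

The largest autocorrelation is r_6 = 0.62; the remaining lags stay at or below 0.03.
The dominant spike at lag 6 indicates a seasonal period of 6.

6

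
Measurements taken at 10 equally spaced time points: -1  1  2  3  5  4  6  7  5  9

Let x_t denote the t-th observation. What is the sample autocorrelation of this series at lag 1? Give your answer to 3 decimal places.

Mean x̄ = (-1 + 1 + 2 + 3 + 5 + 4 + 6 + 7 + 5 + 9)/10 = 4.1000
Numerator Σ_{t=1}^{9}(x_t−x̄)(x_{t+1}−x̄) = 35.8900
Denominator Σ(x_t−x̄)² = 78.9000
r_1 = 35.8900 / 78.9000 = 0.455

0.455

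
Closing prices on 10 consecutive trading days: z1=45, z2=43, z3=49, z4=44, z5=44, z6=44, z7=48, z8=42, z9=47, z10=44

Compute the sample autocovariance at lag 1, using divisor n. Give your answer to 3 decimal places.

Mean z̄ = (45 + 43 + 49 + 44 + 44 + 44 + 48 + 42 + 47 + 44)/10 = 45.0000
Σ_{t=1}^{9}(z_t−z̄)(z_{t+1}−z̄) = -30.0000
γ_1 = -30.0000 / 10 = -3.000

-3.000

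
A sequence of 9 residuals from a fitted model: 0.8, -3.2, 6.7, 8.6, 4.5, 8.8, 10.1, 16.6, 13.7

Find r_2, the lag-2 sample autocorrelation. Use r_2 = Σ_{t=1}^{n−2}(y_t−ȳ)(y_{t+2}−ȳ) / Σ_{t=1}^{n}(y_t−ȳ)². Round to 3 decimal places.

Mean ȳ = (0.8 − 3.2 + 6.7 + 8.6 + 4.5 + 8.8 + 10.1 + 16.6 + 13.7)/9 = 7.4000
Numerator Σ_{t=1}^{7}(y_t−ȳ)(y_{t+2}−ȳ) = 17.6700
Denominator Σ(y_t−ȳ)² = 299.8400
r_2 = 17.6700 / 299.8400 = 0.059

0.059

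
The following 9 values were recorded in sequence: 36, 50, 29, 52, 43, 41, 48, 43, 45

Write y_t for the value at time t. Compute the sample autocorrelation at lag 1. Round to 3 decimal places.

-0.694

Mean ȳ = (36 + 50 + 29 + 52 + 43 + 41 + 48 + 43 + 45)/9 = 43.0000
Numerator Σ_{t=1}^{8}(y_t−ȳ)(y_{t+1}−ȳ) = -283.0000
Denominator Σ(y_t−ȳ)² = 408.0000
r_1 = -283.0000 / 408.0000 = -0.694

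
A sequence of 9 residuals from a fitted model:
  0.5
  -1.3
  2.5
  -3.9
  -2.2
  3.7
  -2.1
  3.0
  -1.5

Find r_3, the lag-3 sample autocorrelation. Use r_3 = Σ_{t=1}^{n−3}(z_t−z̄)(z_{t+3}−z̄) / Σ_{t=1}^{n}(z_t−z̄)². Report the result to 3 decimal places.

0.101

Mean z̄ = (0.5 − 1.3 + 2.5 − 3.9 − 2.2 + 3.7 − 2.1 + 3.0 − 1.5)/9 = -0.1444
Σ(z_t−z̄)(z_{t+3}−z̄) = (-2.4202) + (2.3753) + (10.1664) + (7.3442) + (-6.4636) + (-5.2114) = 5.7907
Denominator Σ(z_t−z̄)² = 57.4022
r_3 = 5.7907 / 57.4022 = 0.101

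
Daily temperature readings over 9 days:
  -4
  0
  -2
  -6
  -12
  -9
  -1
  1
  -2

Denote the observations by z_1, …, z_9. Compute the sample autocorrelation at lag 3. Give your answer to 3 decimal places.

Mean z̄ = (-4 + 0 − 2 − 6 − 12 − 9 − 1 + 1 − 2)/9 = -3.8889
Σ(z_t−z̄)(z_{t+3}−z̄) = (0.2346) + (-31.5432) + (-9.6543) + (-6.0988) + (-39.6543) + (-9.6543) = -96.3704
Denominator Σ(z_t−z̄)² = 150.8889
r_3 = -96.3704 / 150.8889 = -0.639

-0.639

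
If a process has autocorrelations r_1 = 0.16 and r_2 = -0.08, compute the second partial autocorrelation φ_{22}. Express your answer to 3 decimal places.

-0.108

φ_{22} = (r_2 − r_1²) / (1 − r_1²)
r_1² = (0.16)² = 0.0256
Numerator = -0.08 − 0.0256 = -0.1056; denominator = 1 − 0.0256 = 0.9744
φ_{22} = -0.1056 / 0.9744 = -0.108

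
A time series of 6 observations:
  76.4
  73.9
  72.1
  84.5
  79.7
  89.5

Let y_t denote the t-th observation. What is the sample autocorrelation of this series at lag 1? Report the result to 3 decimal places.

Mean ȳ = (76.4 + 73.9 + 72.1 + 84.5 + 79.7 + 89.5)/6 = 79.3500
Deviations from mean: -2.9500, -5.4500, -7.2500, 5.1500, 0.3500, 10.1500
Σ(y_t−ȳ)(y_{t+1}−ȳ) = (16.0775) + (39.5125) + (-37.3375) + (1.8025) + (3.5525) = 23.6075
Denominator Σ(y_t−ȳ)² = 220.6350
r_1 = 23.6075 / 220.6350 = 0.107

0.107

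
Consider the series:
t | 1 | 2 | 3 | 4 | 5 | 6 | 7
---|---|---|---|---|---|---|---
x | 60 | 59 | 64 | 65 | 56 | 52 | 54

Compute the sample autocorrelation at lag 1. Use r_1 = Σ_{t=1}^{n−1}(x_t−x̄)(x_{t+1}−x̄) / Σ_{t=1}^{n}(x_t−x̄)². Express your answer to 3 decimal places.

0.475

Mean x̄ = (60 + 59 + 64 + 65 + 56 + 52 + 54)/7 = 58.5714
Deviations from mean: 1.4286, 0.4286, 5.4286, 6.4286, -2.5714, -6.5714, -4.5714
Numerator Σ_{t=1}^{6}(x_t−x̄)(x_{t+1}−x̄) = 68.2449
Denominator Σ(x_t−x̄)² = 143.7143
r_1 = 68.2449 / 143.7143 = 0.475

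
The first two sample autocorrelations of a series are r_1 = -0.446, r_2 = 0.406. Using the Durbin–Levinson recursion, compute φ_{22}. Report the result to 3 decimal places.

0.259

φ_{22} = (r_2 − r_1²) / (1 − r_1²)
r_1² = (-0.446)² = 0.198916
Numerator = 0.406 − 0.1989 = 0.2071; denominator = 1 − 0.1989 = 0.8011
φ_{22} = 0.2071 / 0.8011 = 0.259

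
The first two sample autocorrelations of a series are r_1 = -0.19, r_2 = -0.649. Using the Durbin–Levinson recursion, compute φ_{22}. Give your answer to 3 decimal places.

φ_{22} = (r_2 − r_1²) / (1 − r_1²)
r_1² = (-0.19)² = 0.0361
Numerator = -0.649 − 0.0361 = -0.6851; denominator = 1 − 0.0361 = 0.9639
φ_{22} = -0.6851 / 0.9639 = -0.711

-0.711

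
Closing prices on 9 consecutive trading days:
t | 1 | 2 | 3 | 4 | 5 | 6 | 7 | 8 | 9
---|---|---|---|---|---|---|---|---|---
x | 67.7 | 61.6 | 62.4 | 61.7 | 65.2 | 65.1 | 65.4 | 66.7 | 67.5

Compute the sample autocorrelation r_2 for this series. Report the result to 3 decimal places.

Mean x̄ = (67.7 + 61.6 + 62.4 + 61.7 + 65.2 + 65.1 + 65.4 + 66.7 + 67.5)/9 = 64.8111
Σ(x_t−x̄)(x_{t+2}−x̄) = (-6.9654) + (9.9901) + (-0.9377) + (-0.8988) + (0.2290) + (0.5457) + (1.5835) = 3.5464
Denominator Σ(x_t−x̄)² = 45.5289
r_2 = 3.5464 / 45.5289 = 0.078

0.078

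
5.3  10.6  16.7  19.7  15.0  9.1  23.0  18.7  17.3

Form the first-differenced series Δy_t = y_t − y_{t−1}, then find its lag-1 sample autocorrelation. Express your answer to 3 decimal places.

First differences Δy: 5.3, 6.1, 3.0, -4.7, -5.9, 13.9, -4.3, -1.4
Mean of differences = 1.5000
Numerator Σ(Δy_t−Δȳ)(Δy_{t+1}−Δȳ) = -85.9000
Denominator Σ(Δy_t−Δȳ)² = 326.8600
r_1(Δy) = -85.9000 / 326.8600 = -0.263

-0.263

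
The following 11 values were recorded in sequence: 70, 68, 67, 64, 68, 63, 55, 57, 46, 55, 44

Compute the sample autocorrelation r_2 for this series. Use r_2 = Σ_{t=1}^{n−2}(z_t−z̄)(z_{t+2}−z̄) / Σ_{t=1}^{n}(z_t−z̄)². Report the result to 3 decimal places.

0.529

Mean z̄ = (70 + 68 + 67 + 64 + 68 + 63 + 55 + 57 + 46 + 55 + 44)/11 = 59.7273
Numerator Σ_{t=1}^{9}(z_t−z̄)(z_{t+2}−z̄) = 429.8512
Denominator Σ(z_t−z̄)² = 812.1818
r_2 = 429.8512 / 812.1818 = 0.529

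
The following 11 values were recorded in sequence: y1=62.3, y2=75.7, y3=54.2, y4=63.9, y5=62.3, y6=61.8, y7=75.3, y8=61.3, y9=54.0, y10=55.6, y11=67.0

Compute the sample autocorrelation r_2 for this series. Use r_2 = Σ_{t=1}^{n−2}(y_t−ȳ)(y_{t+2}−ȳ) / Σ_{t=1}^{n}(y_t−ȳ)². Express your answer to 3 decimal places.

-0.215

Mean ȳ = (62.3 + 75.7 + 54.2 + 63.9 + 62.3 + 61.8 + 75.3 + 61.3 + 54.0 + 55.6 + 67.0)/11 = 63.0364
Numerator Σ_{t=1}^{9}(y_t−ȳ)(y_{t+2}−ȳ) = -117.7245
Denominator Σ(y_t−ȳ)² = 547.8855
r_2 = -117.7245 / 547.8855 = -0.215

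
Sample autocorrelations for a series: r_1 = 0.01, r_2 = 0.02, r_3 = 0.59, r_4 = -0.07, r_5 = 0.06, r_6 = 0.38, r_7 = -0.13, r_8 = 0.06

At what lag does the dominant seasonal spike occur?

The largest autocorrelation is r_3 = 0.59, with a weaker echo at lag 6 (0.38); the remaining lags stay at or below 0.06.
The dominant spike at lag 3 indicates a seasonal period of 3.

3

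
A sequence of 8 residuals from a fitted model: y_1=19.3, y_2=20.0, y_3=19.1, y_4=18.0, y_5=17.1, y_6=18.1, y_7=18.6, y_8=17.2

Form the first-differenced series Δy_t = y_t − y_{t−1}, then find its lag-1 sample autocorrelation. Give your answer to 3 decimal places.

First differences Δy: 0.7, -0.9, -1.1, -0.9, 1.0, 0.5, -1.4
Mean of differences = -0.3000
Numerator Σ(Δy_t−Δȳ)(Δy_{t+1}−Δȳ) = -0.2600
Denominator Σ(Δy_t−Δȳ)² = 5.9000
r_1(Δy) = -0.2600 / 5.9000 = -0.044

-0.044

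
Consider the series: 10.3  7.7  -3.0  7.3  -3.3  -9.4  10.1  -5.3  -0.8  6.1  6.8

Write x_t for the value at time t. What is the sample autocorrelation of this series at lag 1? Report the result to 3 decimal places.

Mean x̄ = (10.3 + 7.7 − 3.0 + 7.3 − 3.3 − 9.4 + 10.1 − 5.3 − 0.8 + 6.1 + 6.8)/11 = 2.4091
Numerator Σ_{t=1}^{10}(x_t−x̄)(x_{t+1}−x̄) = -94.8392
Denominator Σ(x_t−x̄)² = 477.2691
r_1 = -94.8392 / 477.2691 = -0.199

-0.199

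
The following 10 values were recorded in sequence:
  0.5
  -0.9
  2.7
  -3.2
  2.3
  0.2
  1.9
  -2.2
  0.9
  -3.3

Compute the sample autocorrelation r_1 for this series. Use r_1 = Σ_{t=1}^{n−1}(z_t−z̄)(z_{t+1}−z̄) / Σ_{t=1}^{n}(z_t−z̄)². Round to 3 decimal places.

-0.614

Mean z̄ = (0.5 − 0.9 + 2.7 − 3.2 + 2.3 + 0.2 + 1.9 − 2.2 + 0.9 − 3.3)/10 = -0.1100
Numerator Σ_{t=1}^{9}(z_t−z̄)(z_{t+1}−z̄) = -26.9951
Denominator Σ(z_t−z̄)² = 43.9490
r_1 = -26.9951 / 43.9490 = -0.614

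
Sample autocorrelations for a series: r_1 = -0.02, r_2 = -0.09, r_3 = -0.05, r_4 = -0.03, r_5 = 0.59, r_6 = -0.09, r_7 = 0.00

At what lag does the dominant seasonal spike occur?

The largest autocorrelation is r_5 = 0.59; the remaining lags stay at or below 0.00.
The dominant spike at lag 5 indicates a seasonal period of 5.

5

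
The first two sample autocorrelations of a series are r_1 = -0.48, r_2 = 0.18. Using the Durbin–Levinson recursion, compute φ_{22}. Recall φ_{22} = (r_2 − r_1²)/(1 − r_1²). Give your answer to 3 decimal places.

φ_{22} = (r_2 − r_1²) / (1 − r_1²)
r_1² = (-0.48)² = 0.2304
Numerator = 0.18 − 0.2304 = -0.0504; denominator = 1 − 0.2304 = 0.7696
φ_{22} = -0.0504 / 0.7696 = -0.065

-0.065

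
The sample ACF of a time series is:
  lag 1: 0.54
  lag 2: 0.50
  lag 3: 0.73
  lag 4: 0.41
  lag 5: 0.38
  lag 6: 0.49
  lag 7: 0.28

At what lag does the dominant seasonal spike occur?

3

The largest autocorrelation is r_3 = 0.73; the remaining lags stay at or below 0.54. The elevated value at lag 1 (0.54), dropping to 0.50 at lag 2, reflects decaying short-term dependence rather than seasonality.
The dominant spike at lag 3 indicates a seasonal period of 3.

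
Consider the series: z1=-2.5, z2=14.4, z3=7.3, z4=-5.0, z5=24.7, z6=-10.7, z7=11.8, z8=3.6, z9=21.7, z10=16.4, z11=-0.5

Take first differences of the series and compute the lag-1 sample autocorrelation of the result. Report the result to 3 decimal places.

-0.674

First differences Δz: 16.9, -7.1, -12.3, 29.7, -35.4, 22.5, -8.2, 18.1, -5.3, -16.9
Mean of differences = 0.2000
Numerator Σ(Δz_t−Δz̄)(Δz_{t+1}−Δz̄) = -2585.5700
Denominator Σ(Δz_t−Δz̄)² = 3836.9600
r_1(Δz) = -2585.5700 / 3836.9600 = -0.674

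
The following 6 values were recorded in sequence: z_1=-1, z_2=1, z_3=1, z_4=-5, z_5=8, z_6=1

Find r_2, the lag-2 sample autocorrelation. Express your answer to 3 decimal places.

Mean z̄ = (-1 + 1 + 1 − 5 + 8 + 1)/6 = 0.8333
Σ(z_t−z̄)(z_{t+2}−z̄) = (-0.3056) + (-0.9722) + (1.1944) + (-0.9722) = -1.0556
Denominator Σ(z_t−z̄)² = 88.8333
r_2 = -1.0556 / 88.8333 = -0.012

-0.012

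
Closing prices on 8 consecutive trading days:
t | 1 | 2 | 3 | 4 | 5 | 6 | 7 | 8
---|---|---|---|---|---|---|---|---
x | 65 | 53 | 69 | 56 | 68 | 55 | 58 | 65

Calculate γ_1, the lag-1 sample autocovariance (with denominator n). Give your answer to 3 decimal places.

-25.768

Mean x̄ = (65 + 53 + 69 + 56 + 68 + 55 + 58 + 65)/8 = 61.1250
Σ_{t=1}^{7}(x_t−x̄)(x_{t+1}−x̄) = -206.1406
γ_1 = -206.1406 / 8 = -25.768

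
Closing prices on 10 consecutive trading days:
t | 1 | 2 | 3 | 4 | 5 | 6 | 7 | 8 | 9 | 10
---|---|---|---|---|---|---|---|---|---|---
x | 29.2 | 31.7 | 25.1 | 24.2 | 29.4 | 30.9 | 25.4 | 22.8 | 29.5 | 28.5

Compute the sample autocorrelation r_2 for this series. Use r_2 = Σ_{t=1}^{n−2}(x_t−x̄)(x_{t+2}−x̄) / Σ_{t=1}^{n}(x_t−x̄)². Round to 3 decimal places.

Mean x̄ = (29.2 + 31.7 + 25.1 + 24.2 + 29.4 + 30.9 + 25.4 + 22.8 + 29.5 + 28.5)/10 = 27.6700
Numerator Σ_{t=1}^{8}(x_t−x̄)(x_{t+2}−x̄) = -61.4238
Denominator Σ(x_t−x̄)² = 83.5610
r_2 = -61.4238 / 83.5610 = -0.735

-0.735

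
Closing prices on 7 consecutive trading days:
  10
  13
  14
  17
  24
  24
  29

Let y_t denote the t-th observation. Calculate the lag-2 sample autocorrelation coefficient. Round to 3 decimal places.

Mean ȳ = (10 + 13 + 14 + 17 + 24 + 24 + 29)/7 = 18.7143
Σ(y_t−ȳ)(y_{t+2}−ȳ) = (41.0816) + (9.7959) + (-24.9184) + (-9.0612) + (54.3673) = 71.2653
Denominator Σ(y_t−ȳ)² = 295.4286
r_2 = 71.2653 / 295.4286 = 0.241

0.241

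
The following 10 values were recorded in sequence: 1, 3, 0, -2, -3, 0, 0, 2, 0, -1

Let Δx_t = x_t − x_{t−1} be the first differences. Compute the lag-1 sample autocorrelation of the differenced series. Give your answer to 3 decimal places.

First differences Δx: 2, -3, -2, -1, 3, 0, 2, -2, -1
Mean of differences = -0.2222
Numerator Σ(Δx_t−Δx̄)(Δx_{t+1}−Δx̄) = -3.7160
Denominator Σ(Δx_t−Δx̄)² = 35.5556
r_1(Δx) = -3.7160 / 35.5556 = -0.105

-0.105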